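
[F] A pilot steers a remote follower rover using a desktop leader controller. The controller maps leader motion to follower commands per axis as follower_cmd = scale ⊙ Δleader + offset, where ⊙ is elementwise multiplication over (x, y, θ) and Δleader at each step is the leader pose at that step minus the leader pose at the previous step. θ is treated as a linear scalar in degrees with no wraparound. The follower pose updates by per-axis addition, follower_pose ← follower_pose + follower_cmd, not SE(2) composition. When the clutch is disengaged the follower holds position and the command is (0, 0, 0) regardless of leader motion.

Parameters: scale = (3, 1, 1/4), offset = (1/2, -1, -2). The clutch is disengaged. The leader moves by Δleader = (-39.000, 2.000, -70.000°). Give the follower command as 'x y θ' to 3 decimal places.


0.000 0.000 0.000

clutch disengaged → follower holds; cmd = (0, 0, 0)


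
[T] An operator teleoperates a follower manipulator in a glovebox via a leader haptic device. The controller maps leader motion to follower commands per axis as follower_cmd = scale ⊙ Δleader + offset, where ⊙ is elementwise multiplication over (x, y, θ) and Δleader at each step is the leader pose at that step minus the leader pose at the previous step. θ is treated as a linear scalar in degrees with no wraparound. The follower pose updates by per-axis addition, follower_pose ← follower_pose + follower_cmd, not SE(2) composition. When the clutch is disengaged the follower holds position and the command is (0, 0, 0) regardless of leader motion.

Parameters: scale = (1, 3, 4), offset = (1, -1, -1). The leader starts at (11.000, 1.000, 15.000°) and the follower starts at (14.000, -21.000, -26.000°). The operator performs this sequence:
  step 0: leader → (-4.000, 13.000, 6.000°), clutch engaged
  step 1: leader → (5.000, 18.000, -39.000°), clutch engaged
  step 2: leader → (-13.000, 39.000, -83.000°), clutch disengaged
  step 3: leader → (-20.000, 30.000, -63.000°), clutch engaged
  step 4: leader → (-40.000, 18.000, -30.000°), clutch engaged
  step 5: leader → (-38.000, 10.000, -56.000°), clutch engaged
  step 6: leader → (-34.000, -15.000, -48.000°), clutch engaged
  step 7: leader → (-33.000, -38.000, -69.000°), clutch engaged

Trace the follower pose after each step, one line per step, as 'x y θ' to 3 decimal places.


step 0: Δleader=(-15.000, 12.000, -9.000°), engaged; cmd=(-14.000, 35.000, -37.000°) → follower=(0.000, 14.000, -63.000°)
step 1: Δleader=(9.000, 5.000, -45.000°), engaged; cmd=(10.000, 14.000, -181.000°) → follower=(10.000, 28.000, -244.000°)
step 2: Δleader=(-18.000, 21.000, -44.000°), disengaged; cmd=(0,0,0) → follower holds at (10.000, 28.000, -244.000°)
step 3: Δleader=(-7.000, -9.000, 20.000°), engaged; cmd=(-6.000, -28.000, 79.000°) → follower=(4.000, 0.000, -165.000°)
step 4: Δleader=(-20.000, -12.000, 33.000°), engaged; cmd=(-19.000, -37.000, 131.000°) → follower=(-15.000, -37.000, -34.000°)
step 5: Δleader=(2.000, -8.000, -26.000°), engaged; cmd=(3.000, -25.000, -105.000°) → follower=(-12.000, -62.000, -139.000°)
step 6: Δleader=(4.000, -25.000, 8.000°), engaged; cmd=(5.000, -76.000, 31.000°) → follower=(-7.000, -138.000, -108.000°)
step 7: Δleader=(1.000, -23.000, -21.000°), engaged; cmd=(2.000, -70.000, -85.000°) → follower=(-5.000, -208.000, -193.000°)

0.000 14.000 -63.000
10.000 28.000 -244.000
10.000 28.000 -244.000
4.000 0.000 -165.000
-15.000 -37.000 -34.000
-12.000 -62.000 -139.000
-7.000 -138.000 -108.000
-5.000 -208.000 -193.000


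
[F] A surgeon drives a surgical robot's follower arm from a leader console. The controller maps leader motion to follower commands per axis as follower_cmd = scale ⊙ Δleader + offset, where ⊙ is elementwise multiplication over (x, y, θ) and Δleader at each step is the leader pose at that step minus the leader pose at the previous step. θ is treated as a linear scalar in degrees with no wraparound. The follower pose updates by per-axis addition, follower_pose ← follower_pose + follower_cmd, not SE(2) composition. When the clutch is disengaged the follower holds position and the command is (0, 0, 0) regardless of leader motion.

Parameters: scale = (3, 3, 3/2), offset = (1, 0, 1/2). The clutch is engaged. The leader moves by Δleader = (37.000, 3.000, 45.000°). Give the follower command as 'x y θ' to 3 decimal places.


axis x: 3·37.000 + 1 = 112.000
axis y: 3·3.000 + 0 = 9.000
axis θ: 3/2·45.000 + 1/2 = 68.000

112.000 9.000 68.000


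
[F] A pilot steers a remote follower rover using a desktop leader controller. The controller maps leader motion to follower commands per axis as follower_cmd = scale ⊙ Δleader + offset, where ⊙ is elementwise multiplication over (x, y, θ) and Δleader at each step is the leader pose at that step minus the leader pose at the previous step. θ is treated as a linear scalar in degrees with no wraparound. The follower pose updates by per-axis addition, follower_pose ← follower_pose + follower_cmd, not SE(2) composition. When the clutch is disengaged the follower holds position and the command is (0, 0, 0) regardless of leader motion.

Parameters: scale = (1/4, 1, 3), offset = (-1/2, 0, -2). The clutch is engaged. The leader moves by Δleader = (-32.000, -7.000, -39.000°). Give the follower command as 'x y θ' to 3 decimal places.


-8.500 -7.000 -119.000

axis x: 1/4·-32.000 + -1/2 = -8.500
axis y: 1·-7.000 + 0 = -7.000
axis θ: 3·-39.000 + -2 = -119.000


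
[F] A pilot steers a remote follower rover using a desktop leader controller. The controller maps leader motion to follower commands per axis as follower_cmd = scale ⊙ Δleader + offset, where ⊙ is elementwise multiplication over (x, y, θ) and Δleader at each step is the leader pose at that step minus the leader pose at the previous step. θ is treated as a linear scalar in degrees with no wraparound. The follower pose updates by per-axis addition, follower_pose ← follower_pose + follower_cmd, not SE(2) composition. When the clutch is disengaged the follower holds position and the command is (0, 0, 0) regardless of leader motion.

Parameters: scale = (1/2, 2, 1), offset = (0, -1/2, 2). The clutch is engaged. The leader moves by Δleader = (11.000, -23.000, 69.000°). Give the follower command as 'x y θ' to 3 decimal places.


5.500 -46.500 71.000

axis x: 1/2·11.000 + 0 = 5.500
axis y: 2·-23.000 + -1/2 = -46.500
axis θ: 1·69.000 + 2 = 71.000


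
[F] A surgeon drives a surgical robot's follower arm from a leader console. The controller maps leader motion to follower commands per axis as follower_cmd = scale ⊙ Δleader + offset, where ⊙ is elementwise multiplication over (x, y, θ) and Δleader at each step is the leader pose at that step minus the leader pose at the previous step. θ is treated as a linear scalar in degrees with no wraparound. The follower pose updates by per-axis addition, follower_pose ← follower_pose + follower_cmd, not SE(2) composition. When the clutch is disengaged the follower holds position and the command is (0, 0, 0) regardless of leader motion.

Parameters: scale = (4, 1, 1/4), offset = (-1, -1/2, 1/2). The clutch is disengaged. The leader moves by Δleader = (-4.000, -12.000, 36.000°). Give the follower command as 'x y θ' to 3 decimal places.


0.000 0.000 0.000

clutch disengaged → follower holds; cmd = (0, 0, 0)


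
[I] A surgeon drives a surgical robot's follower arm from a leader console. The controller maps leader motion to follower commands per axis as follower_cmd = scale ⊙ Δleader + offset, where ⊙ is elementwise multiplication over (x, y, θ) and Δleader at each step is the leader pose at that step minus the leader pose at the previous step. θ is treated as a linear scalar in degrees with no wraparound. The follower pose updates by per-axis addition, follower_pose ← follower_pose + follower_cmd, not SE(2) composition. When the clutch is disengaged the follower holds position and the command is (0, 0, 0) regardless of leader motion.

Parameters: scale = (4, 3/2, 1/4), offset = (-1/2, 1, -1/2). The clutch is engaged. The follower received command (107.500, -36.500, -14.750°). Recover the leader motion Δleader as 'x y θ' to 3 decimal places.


27.000 -25.000 -57.000

axis x: (107.500 − -1/2) / (4) = 27.000
axis y: (-36.500 − 1) / (3/2) = -25.000
axis θ: (-14.750 − -1/2) / (1/4) = -57.000


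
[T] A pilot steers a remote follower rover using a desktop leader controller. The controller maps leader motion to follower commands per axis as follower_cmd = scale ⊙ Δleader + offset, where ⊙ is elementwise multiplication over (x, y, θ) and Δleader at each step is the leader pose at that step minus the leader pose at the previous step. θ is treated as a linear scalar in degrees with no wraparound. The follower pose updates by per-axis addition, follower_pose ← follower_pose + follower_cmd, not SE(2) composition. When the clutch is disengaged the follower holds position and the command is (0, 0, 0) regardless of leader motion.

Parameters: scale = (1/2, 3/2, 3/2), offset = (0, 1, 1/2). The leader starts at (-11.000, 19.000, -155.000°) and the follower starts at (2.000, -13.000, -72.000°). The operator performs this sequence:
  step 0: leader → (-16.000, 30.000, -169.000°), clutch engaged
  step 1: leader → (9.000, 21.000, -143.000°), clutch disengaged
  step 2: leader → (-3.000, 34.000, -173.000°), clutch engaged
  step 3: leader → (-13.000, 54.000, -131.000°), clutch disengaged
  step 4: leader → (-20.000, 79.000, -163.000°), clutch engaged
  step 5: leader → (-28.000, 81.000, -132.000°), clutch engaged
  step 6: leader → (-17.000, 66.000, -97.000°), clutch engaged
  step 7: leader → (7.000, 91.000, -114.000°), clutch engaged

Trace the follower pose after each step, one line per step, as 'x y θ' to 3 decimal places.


step 0: Δleader=(-5.000, 11.000, -14.000°), engaged; cmd=(-2.500, 17.500, -20.500°) → follower=(-0.500, 4.500, -92.500°)
step 1: Δleader=(25.000, -9.000, 26.000°), disengaged; cmd=(0,0,0) → follower holds at (-0.500, 4.500, -92.500°)
step 2: Δleader=(-12.000, 13.000, -30.000°), engaged; cmd=(-6.000, 20.500, -44.500°) → follower=(-6.500, 25.000, -137.000°)
step 3: Δleader=(-10.000, 20.000, 42.000°), disengaged; cmd=(0,0,0) → follower holds at (-6.500, 25.000, -137.000°)
step 4: Δleader=(-7.000, 25.000, -32.000°), engaged; cmd=(-3.500, 38.500, -47.500°) → follower=(-10.000, 63.500, -184.500°)
step 5: Δleader=(-8.000, 2.000, 31.000°), engaged; cmd=(-4.000, 4.000, 47.000°) → follower=(-14.000, 67.500, -137.500°)
step 6: Δleader=(11.000, -15.000, 35.000°), engaged; cmd=(5.500, -21.500, 53.000°) → follower=(-8.500, 46.000, -84.500°)
step 7: Δleader=(24.000, 25.000, -17.000°), engaged; cmd=(12.000, 38.500, -25.000°) → follower=(3.500, 84.500, -109.500°)

-0.500 4.500 -92.500
-0.500 4.500 -92.500
-6.500 25.000 -137.000
-6.500 25.000 -137.000
-10.000 63.500 -184.500
-14.000 67.500 -137.500
-8.500 46.000 -84.500
3.500 84.500 -109.500


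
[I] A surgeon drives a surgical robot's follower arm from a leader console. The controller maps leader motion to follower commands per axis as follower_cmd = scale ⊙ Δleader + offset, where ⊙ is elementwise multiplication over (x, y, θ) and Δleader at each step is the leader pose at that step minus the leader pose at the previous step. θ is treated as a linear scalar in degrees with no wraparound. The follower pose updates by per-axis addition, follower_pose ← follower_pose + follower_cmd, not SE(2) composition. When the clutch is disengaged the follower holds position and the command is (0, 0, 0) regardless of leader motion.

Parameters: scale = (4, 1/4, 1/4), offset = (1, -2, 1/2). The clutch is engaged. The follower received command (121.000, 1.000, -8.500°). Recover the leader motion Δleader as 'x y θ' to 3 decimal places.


30.000 12.000 -36.000

axis x: (121.000 − 1) / (4) = 30.000
axis y: (1.000 − -2) / (1/4) = 12.000
axis θ: (-8.500 − 1/2) / (1/4) = -36.000


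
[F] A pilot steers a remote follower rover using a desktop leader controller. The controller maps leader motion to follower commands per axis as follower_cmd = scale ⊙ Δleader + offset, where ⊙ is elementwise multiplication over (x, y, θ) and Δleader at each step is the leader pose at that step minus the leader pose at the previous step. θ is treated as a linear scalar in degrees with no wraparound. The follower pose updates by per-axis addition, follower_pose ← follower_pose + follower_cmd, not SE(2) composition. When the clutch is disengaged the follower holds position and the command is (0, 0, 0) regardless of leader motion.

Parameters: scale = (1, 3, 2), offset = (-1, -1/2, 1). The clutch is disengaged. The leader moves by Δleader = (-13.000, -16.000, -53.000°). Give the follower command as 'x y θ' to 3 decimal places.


0.000 0.000 0.000

clutch disengaged → follower holds; cmd = (0, 0, 0)


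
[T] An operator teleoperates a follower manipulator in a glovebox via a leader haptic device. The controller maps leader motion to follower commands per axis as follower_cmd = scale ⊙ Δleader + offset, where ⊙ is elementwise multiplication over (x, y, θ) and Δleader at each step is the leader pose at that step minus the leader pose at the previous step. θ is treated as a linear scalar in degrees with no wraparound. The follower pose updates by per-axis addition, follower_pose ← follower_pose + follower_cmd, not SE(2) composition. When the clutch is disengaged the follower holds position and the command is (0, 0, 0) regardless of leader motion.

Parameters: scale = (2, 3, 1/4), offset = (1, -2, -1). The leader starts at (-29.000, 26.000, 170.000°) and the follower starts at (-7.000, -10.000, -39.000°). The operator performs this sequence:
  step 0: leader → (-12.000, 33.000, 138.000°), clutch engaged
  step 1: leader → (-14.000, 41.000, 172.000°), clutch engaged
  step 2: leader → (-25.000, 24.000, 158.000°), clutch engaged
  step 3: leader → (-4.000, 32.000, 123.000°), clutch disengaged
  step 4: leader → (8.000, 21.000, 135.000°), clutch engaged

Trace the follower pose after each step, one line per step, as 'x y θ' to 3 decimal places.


step 0: Δleader=(17.000, 7.000, -32.000°), engaged; cmd=(35.000, 19.000, -9.000°) → follower=(28.000, 9.000, -48.000°)
step 1: Δleader=(-2.000, 8.000, 34.000°), engaged; cmd=(-3.000, 22.000, 7.500°) → follower=(25.000, 31.000, -40.500°)
step 2: Δleader=(-11.000, -17.000, -14.000°), engaged; cmd=(-21.000, -53.000, -4.500°) → follower=(4.000, -22.000, -45.000°)
step 3: Δleader=(21.000, 8.000, -35.000°), disengaged; cmd=(0,0,0) → follower holds at (4.000, -22.000, -45.000°)
step 4: Δleader=(12.000, -11.000, 12.000°), engaged; cmd=(25.000, -35.000, 2.000°) → follower=(29.000, -57.000, -43.000°)

28.000 9.000 -48.000
25.000 31.000 -40.500
4.000 -22.000 -45.000
4.000 -22.000 -45.000
29.000 -57.000 -43.000


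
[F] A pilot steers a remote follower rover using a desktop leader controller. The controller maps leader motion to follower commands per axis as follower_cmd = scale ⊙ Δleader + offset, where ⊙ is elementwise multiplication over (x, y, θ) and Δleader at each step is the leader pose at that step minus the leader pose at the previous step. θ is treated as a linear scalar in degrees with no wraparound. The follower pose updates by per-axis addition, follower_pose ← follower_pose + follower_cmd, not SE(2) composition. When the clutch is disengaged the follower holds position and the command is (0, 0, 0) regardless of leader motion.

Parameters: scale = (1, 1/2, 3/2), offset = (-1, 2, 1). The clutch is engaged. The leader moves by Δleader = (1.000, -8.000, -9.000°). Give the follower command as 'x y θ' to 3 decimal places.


0.000 -2.000 -12.500

axis x: 1·1.000 + -1 = 0.000
axis y: 1/2·-8.000 + 2 = -2.000
axis θ: 3/2·-9.000 + 1 = -12.500


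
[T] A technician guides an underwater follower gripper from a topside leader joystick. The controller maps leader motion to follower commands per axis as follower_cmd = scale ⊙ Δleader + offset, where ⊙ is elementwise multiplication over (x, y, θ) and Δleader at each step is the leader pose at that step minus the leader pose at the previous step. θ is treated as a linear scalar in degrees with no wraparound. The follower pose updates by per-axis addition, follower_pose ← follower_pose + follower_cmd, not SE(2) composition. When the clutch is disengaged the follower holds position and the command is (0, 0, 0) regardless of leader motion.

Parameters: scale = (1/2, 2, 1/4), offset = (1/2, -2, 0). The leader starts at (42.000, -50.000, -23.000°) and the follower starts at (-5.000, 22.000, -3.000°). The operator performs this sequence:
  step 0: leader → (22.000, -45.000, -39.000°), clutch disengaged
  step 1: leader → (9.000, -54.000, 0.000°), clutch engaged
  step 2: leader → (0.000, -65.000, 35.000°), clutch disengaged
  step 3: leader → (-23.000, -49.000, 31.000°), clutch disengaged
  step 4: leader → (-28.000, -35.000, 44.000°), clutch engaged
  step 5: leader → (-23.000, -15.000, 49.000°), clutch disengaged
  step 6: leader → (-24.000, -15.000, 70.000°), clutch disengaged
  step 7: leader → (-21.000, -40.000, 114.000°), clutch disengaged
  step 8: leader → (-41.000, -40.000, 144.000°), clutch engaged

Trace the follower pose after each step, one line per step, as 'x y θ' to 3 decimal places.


-5.000 22.000 -3.000
-11.000 2.000 6.750
-11.000 2.000 6.750
-11.000 2.000 6.750
-13.000 28.000 10.000
-13.000 28.000 10.000
-13.000 28.000 10.000
-13.000 28.000 10.000
-22.500 26.000 17.500

step 0: Δleader=(-20.000, 5.000, -16.000°), disengaged; cmd=(0,0,0) → follower holds at (-5.000, 22.000, -3.000°)
step 1: Δleader=(-13.000, -9.000, 39.000°), engaged; cmd=(-6.000, -20.000, 9.750°) → follower=(-11.000, 2.000, 6.750°)
step 2: Δleader=(-9.000, -11.000, 35.000°), disengaged; cmd=(0,0,0) → follower holds at (-11.000, 2.000, 6.750°)
step 3: Δleader=(-23.000, 16.000, -4.000°), disengaged; cmd=(0,0,0) → follower holds at (-11.000, 2.000, 6.750°)
step 4: Δleader=(-5.000, 14.000, 13.000°), engaged; cmd=(-2.000, 26.000, 3.250°) → follower=(-13.000, 28.000, 10.000°)
step 5: Δleader=(5.000, 20.000, 5.000°), disengaged; cmd=(0,0,0) → follower holds at (-13.000, 28.000, 10.000°)
step 6: Δleader=(-1.000, 0.000, 21.000°), disengaged; cmd=(0,0,0) → follower holds at (-13.000, 28.000, 10.000°)
step 7: Δleader=(3.000, -25.000, 44.000°), disengaged; cmd=(0,0,0) → follower holds at (-13.000, 28.000, 10.000°)
step 8: Δleader=(-20.000, 0.000, 30.000°), engaged; cmd=(-9.500, -2.000, 7.500°) → follower=(-22.500, 26.000, 17.500°)


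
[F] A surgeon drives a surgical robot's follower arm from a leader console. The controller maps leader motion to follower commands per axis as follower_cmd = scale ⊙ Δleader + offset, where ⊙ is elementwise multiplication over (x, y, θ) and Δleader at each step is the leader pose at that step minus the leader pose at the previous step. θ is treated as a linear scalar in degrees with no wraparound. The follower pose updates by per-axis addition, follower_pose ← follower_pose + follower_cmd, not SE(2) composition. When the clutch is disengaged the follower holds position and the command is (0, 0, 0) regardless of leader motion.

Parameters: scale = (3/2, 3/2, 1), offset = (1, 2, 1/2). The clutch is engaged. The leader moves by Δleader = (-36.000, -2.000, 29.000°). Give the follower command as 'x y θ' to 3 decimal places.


-53.000 -1.000 29.500

axis x: 3/2·-36.000 + 1 = -53.000
axis y: 3/2·-2.000 + 2 = -1.000
axis θ: 1·29.000 + 1/2 = 29.500


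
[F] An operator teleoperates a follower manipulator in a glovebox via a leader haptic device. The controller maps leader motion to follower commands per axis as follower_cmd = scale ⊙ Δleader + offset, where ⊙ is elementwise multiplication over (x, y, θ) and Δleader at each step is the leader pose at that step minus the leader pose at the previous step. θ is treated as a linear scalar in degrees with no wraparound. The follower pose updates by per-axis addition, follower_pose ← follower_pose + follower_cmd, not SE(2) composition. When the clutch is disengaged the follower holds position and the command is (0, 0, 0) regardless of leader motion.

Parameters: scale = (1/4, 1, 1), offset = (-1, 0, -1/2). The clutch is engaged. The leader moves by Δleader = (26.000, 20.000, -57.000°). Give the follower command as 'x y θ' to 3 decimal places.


axis x: 1/4·26.000 + -1 = 5.500
axis y: 1·20.000 + 0 = 20.000
axis θ: 1·-57.000 + -1/2 = -57.500

5.500 20.000 -57.500


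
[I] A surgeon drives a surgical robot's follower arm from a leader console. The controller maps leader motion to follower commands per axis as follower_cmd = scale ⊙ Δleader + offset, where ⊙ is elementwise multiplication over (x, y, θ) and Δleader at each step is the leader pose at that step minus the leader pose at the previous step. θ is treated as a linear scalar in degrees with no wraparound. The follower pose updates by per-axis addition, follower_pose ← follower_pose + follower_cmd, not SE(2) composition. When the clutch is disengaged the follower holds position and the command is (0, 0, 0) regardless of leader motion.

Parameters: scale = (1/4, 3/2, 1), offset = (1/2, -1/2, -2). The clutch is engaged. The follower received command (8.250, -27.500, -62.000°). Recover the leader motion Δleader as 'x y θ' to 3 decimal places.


31.000 -18.000 -60.000

axis x: (8.250 − 1/2) / (1/4) = 31.000
axis y: (-27.500 − -1/2) / (3/2) = -18.000
axis θ: (-62.000 − -2) / (1) = -60.000


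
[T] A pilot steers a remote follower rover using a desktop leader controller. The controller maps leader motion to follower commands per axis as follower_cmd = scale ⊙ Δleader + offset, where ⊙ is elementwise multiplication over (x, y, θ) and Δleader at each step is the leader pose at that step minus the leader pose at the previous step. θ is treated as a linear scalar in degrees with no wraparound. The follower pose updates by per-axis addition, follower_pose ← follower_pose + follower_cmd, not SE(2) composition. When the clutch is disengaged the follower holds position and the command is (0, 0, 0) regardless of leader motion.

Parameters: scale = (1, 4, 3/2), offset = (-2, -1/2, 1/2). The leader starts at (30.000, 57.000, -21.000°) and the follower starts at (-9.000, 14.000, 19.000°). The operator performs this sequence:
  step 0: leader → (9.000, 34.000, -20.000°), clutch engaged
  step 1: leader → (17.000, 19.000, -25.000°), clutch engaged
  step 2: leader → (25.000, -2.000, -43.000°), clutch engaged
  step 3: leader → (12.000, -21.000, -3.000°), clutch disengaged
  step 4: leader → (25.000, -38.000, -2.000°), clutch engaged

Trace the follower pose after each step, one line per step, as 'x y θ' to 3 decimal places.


step 0: Δleader=(-21.000, -23.000, 1.000°), engaged; cmd=(-23.000, -92.500, 2.000°) → follower=(-32.000, -78.500, 21.000°)
step 1: Δleader=(8.000, -15.000, -5.000°), engaged; cmd=(6.000, -60.500, -7.000°) → follower=(-26.000, -139.000, 14.000°)
step 2: Δleader=(8.000, -21.000, -18.000°), engaged; cmd=(6.000, -84.500, -26.500°) → follower=(-20.000, -223.500, -12.500°)
step 3: Δleader=(-13.000, -19.000, 40.000°), disengaged; cmd=(0,0,0) → follower holds at (-20.000, -223.500, -12.500°)
step 4: Δleader=(13.000, -17.000, 1.000°), engaged; cmd=(11.000, -68.500, 2.000°) → follower=(-9.000, -292.000, -10.500°)

-32.000 -78.500 21.000
-26.000 -139.000 14.000
-20.000 -223.500 -12.500
-20.000 -223.500 -12.500
-9.000 -292.000 -10.500


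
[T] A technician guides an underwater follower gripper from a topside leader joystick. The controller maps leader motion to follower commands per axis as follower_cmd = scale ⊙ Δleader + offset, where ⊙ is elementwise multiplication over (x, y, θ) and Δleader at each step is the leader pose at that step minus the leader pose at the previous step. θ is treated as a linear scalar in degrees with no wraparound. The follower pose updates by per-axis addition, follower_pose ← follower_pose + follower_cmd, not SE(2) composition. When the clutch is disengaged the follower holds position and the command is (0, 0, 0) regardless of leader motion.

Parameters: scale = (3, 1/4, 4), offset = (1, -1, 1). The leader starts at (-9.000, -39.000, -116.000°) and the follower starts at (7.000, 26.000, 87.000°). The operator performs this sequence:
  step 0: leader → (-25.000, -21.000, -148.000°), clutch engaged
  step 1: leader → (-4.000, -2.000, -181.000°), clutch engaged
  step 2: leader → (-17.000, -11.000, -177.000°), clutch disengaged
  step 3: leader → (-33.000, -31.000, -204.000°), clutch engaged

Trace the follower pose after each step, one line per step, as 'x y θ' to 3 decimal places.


-40.000 29.500 -40.000
24.000 33.250 -171.000
24.000 33.250 -171.000
-23.000 27.250 -278.000

step 0: Δleader=(-16.000, 18.000, -32.000°), engaged; cmd=(-47.000, 3.500, -127.000°) → follower=(-40.000, 29.500, -40.000°)
step 1: Δleader=(21.000, 19.000, -33.000°), engaged; cmd=(64.000, 3.750, -131.000°) → follower=(24.000, 33.250, -171.000°)
step 2: Δleader=(-13.000, -9.000, 4.000°), disengaged; cmd=(0,0,0) → follower holds at (24.000, 33.250, -171.000°)
step 3: Δleader=(-16.000, -20.000, -27.000°), engaged; cmd=(-47.000, -6.000, -107.000°) → follower=(-23.000, 27.250, -278.000°)


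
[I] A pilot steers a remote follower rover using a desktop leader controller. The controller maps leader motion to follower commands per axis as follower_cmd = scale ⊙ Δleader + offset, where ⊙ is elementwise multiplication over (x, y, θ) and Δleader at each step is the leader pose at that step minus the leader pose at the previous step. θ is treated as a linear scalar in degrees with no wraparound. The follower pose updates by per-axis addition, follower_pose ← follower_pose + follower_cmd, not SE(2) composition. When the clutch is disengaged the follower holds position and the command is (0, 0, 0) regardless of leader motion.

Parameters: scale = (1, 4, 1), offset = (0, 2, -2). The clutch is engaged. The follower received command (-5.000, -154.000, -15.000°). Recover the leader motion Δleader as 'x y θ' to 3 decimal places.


-5.000 -39.000 -13.000

axis x: (-5.000 − 0) / (1) = -5.000
axis y: (-154.000 − 2) / (4) = -39.000
axis θ: (-15.000 − -2) / (1) = -13.000


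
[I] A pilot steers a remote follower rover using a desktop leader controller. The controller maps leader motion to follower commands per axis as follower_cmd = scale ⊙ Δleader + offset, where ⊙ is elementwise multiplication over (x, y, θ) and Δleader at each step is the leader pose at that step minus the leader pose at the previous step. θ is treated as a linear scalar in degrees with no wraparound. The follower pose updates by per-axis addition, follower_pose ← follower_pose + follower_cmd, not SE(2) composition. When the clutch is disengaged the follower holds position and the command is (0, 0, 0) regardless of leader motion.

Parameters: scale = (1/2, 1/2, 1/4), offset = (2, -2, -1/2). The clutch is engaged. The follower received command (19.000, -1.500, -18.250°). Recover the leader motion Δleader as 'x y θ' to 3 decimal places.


axis x: (19.000 − 2) / (1/2) = 34.000
axis y: (-1.500 − -2) / (1/2) = 1.000
axis θ: (-18.250 − -1/2) / (1/4) = -71.000

34.000 1.000 -71.000


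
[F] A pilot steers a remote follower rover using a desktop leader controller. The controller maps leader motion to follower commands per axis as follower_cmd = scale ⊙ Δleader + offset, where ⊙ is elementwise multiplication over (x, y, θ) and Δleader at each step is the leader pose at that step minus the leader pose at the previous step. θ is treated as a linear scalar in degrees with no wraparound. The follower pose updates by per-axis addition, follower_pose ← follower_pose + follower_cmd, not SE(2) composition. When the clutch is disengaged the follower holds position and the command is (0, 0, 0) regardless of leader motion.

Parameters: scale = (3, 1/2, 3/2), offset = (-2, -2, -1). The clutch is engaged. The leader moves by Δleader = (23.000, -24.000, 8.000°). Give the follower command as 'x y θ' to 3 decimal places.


axis x: 3·23.000 + -2 = 67.000
axis y: 1/2·-24.000 + -2 = -14.000
axis θ: 3/2·8.000 + -1 = 11.000

67.000 -14.000 11.000


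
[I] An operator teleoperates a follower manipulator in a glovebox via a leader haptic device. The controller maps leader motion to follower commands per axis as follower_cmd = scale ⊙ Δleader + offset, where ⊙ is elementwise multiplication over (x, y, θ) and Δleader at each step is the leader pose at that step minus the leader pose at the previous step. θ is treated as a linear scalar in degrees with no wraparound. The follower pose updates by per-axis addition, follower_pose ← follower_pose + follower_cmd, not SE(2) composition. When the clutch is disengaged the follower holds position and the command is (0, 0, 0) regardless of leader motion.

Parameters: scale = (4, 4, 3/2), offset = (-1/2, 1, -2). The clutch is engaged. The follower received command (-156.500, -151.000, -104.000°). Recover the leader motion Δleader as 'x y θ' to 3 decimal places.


-39.000 -38.000 -68.000

axis x: (-156.500 − -1/2) / (4) = -39.000
axis y: (-151.000 − 1) / (4) = -38.000
axis θ: (-104.000 − -2) / (3/2) = -68.000


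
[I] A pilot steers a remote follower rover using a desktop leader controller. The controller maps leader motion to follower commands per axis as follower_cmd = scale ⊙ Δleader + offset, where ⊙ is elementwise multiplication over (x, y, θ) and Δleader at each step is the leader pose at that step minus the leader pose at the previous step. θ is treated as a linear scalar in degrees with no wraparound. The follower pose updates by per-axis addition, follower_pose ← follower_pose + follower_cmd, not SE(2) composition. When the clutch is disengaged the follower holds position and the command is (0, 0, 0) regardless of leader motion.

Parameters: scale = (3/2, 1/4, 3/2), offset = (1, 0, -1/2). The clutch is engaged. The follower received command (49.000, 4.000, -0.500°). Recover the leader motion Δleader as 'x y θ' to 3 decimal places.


axis x: (49.000 − 1) / (3/2) = 32.000
axis y: (4.000 − 0) / (1/4) = 16.000
axis θ: (-0.500 − -1/2) / (3/2) = 0.000

32.000 16.000 0.000


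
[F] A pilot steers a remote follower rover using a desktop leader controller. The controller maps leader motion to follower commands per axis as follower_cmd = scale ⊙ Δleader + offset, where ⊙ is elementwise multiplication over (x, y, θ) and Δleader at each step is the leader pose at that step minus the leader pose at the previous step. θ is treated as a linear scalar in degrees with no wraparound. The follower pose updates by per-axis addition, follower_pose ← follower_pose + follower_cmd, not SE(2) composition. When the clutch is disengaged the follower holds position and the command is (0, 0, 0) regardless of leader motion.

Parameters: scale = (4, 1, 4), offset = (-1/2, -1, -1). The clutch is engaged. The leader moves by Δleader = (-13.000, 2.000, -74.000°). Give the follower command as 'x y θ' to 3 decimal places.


-52.500 1.000 -297.000

axis x: 4·-13.000 + -1/2 = -52.500
axis y: 1·2.000 + -1 = 1.000
axis θ: 4·-74.000 + -1 = -297.000


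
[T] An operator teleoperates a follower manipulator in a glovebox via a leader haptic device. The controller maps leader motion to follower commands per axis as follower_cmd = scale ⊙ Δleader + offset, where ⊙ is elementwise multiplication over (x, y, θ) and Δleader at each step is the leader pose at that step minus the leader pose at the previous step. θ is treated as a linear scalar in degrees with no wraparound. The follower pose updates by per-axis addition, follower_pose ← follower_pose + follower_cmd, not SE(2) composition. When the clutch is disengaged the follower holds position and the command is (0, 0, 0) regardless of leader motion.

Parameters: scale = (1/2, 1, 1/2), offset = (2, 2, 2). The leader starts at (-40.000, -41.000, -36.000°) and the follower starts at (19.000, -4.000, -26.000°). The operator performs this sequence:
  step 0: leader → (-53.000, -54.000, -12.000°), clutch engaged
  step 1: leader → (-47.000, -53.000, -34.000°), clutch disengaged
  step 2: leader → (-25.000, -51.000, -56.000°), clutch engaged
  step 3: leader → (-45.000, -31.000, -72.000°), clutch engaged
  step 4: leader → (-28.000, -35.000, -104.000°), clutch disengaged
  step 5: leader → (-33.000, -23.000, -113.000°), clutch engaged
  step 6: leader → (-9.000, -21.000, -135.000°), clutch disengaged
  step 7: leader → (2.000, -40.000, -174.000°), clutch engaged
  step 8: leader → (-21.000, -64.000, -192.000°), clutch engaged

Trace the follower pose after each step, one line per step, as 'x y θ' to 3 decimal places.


14.500 -15.000 -12.000
14.500 -15.000 -12.000
27.500 -11.000 -21.000
19.500 11.000 -27.000
19.500 11.000 -27.000
19.000 25.000 -29.500
19.000 25.000 -29.500
26.500 8.000 -47.000
17.000 -14.000 -54.000

step 0: Δleader=(-13.000, -13.000, 24.000°), engaged; cmd=(-4.500, -11.000, 14.000°) → follower=(14.500, -15.000, -12.000°)
step 1: Δleader=(6.000, 1.000, -22.000°), disengaged; cmd=(0,0,0) → follower holds at (14.500, -15.000, -12.000°)
step 2: Δleader=(22.000, 2.000, -22.000°), engaged; cmd=(13.000, 4.000, -9.000°) → follower=(27.500, -11.000, -21.000°)
step 3: Δleader=(-20.000, 20.000, -16.000°), engaged; cmd=(-8.000, 22.000, -6.000°) → follower=(19.500, 11.000, -27.000°)
step 4: Δleader=(17.000, -4.000, -32.000°), disengaged; cmd=(0,0,0) → follower holds at (19.500, 11.000, -27.000°)
step 5: Δleader=(-5.000, 12.000, -9.000°), engaged; cmd=(-0.500, 14.000, -2.500°) → follower=(19.000, 25.000, -29.500°)
step 6: Δleader=(24.000, 2.000, -22.000°), disengaged; cmd=(0,0,0) → follower holds at (19.000, 25.000, -29.500°)
step 7: Δleader=(11.000, -19.000, -39.000°), engaged; cmd=(7.500, -17.000, -17.500°) → follower=(26.500, 8.000, -47.000°)
step 8: Δleader=(-23.000, -24.000, -18.000°), engaged; cmd=(-9.500, -22.000, -7.000°) → follower=(17.000, -14.000, -54.000°)


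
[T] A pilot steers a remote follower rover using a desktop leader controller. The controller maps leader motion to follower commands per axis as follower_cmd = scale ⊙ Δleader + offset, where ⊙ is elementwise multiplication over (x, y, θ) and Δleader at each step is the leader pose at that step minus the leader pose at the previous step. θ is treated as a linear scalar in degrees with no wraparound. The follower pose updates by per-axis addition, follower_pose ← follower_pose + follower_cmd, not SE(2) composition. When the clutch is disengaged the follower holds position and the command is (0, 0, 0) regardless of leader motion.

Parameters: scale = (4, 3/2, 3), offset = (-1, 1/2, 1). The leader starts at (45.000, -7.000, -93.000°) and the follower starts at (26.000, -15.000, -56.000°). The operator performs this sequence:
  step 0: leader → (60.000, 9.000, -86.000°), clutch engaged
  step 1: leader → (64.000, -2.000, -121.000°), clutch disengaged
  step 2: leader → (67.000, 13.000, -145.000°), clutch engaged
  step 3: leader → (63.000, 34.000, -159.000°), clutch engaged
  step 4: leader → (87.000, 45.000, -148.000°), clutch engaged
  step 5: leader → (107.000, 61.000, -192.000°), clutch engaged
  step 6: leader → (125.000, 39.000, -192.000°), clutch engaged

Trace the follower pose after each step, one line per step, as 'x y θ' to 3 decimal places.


85.000 9.500 -34.000
85.000 9.500 -34.000
96.000 32.500 -105.000
79.000 64.500 -146.000
174.000 81.500 -112.000
253.000 106.000 -243.000
324.000 73.500 -242.000

step 0: Δleader=(15.000, 16.000, 7.000°), engaged; cmd=(59.000, 24.500, 22.000°) → follower=(85.000, 9.500, -34.000°)
step 1: Δleader=(4.000, -11.000, -35.000°), disengaged; cmd=(0,0,0) → follower holds at (85.000, 9.500, -34.000°)
step 2: Δleader=(3.000, 15.000, -24.000°), engaged; cmd=(11.000, 23.000, -71.000°) → follower=(96.000, 32.500, -105.000°)
step 3: Δleader=(-4.000, 21.000, -14.000°), engaged; cmd=(-17.000, 32.000, -41.000°) → follower=(79.000, 64.500, -146.000°)
step 4: Δleader=(24.000, 11.000, 11.000°), engaged; cmd=(95.000, 17.000, 34.000°) → follower=(174.000, 81.500, -112.000°)
step 5: Δleader=(20.000, 16.000, -44.000°), engaged; cmd=(79.000, 24.500, -131.000°) → follower=(253.000, 106.000, -243.000°)
step 6: Δleader=(18.000, -22.000, 0.000°), engaged; cmd=(71.000, -32.500, 1.000°) → follower=(324.000, 73.500, -242.000°)


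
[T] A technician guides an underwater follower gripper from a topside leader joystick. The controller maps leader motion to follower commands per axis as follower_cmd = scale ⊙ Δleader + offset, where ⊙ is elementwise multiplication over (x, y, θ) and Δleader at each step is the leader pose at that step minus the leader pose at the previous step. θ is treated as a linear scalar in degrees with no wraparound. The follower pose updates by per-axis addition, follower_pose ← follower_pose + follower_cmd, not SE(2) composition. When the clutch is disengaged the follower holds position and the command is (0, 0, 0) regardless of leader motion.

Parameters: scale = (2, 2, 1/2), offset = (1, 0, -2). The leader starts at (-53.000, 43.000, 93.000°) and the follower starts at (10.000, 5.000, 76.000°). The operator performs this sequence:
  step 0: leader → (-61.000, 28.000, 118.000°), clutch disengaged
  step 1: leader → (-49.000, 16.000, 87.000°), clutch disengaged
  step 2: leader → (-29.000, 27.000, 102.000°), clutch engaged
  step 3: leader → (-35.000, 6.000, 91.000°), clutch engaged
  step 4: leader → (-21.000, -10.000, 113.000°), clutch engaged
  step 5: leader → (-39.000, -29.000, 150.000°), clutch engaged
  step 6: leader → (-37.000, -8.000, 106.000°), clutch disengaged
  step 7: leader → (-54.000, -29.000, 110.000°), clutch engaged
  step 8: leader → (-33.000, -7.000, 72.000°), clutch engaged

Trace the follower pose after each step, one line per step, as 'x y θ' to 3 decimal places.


10.000 5.000 76.000
10.000 5.000 76.000
51.000 27.000 81.500
40.000 -15.000 74.000
69.000 -47.000 83.000
34.000 -85.000 99.500
34.000 -85.000 99.500
1.000 -127.000 99.500
44.000 -83.000 78.500

step 0: Δleader=(-8.000, -15.000, 25.000°), disengaged; cmd=(0,0,0) → follower holds at (10.000, 5.000, 76.000°)
step 1: Δleader=(12.000, -12.000, -31.000°), disengaged; cmd=(0,0,0) → follower holds at (10.000, 5.000, 76.000°)
step 2: Δleader=(20.000, 11.000, 15.000°), engaged; cmd=(41.000, 22.000, 5.500°) → follower=(51.000, 27.000, 81.500°)
step 3: Δleader=(-6.000, -21.000, -11.000°), engaged; cmd=(-11.000, -42.000, -7.500°) → follower=(40.000, -15.000, 74.000°)
step 4: Δleader=(14.000, -16.000, 22.000°), engaged; cmd=(29.000, -32.000, 9.000°) → follower=(69.000, -47.000, 83.000°)
step 5: Δleader=(-18.000, -19.000, 37.000°), engaged; cmd=(-35.000, -38.000, 16.500°) → follower=(34.000, -85.000, 99.500°)
step 6: Δleader=(2.000, 21.000, -44.000°), disengaged; cmd=(0,0,0) → follower holds at (34.000, -85.000, 99.500°)
step 7: Δleader=(-17.000, -21.000, 4.000°), engaged; cmd=(-33.000, -42.000, 0.000°) → follower=(1.000, -127.000, 99.500°)
step 8: Δleader=(21.000, 22.000, -38.000°), engaged; cmd=(43.000, 44.000, -21.000°) → follower=(44.000, -83.000, 78.500°)


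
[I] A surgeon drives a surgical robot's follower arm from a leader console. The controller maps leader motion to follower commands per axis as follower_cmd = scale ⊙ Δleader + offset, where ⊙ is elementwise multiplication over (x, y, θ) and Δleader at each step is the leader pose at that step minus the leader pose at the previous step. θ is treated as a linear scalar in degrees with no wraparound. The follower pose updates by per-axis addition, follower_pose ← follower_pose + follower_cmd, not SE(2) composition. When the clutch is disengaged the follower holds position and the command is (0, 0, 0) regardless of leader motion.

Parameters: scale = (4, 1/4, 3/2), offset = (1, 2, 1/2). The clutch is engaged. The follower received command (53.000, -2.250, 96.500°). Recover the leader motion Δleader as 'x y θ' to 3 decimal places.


13.000 -17.000 64.000

axis x: (53.000 − 1) / (4) = 13.000
axis y: (-2.250 − 2) / (1/4) = -17.000
axis θ: (96.500 − 1/2) / (3/2) = 64.000
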